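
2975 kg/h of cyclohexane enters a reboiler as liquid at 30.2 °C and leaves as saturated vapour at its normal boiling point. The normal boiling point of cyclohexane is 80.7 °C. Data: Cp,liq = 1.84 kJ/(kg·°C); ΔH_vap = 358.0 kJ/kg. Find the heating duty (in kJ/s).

liquid 30.2→80.7 °C: 92.92 kJ/kg
vaporisation at 80.7 °C: 358 kJ/kg
Δh = 92.92 + 358 = 450.92 kJ/kg
Q = ṁ·Δh = 2975 kg/h × 450.92 kJ/kg = 1.3415e+06 kJ/h
|Q| = 372.64 kW

Q = 373 kJ/s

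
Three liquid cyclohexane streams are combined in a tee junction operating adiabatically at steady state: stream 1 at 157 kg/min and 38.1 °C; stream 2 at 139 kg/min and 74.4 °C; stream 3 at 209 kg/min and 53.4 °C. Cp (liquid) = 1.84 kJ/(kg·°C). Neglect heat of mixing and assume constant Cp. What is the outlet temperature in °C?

Energy balance with Q = 0: Σ ṁᵢCp,ᵢ(T_out − Tᵢ) = 0
T_out = Σ ṁᵢCp,ᵢTᵢ / Σ ṁᵢCp,ᵢ
      = 50570 / 929.2 = 54.424 °C

T_out = 54.4 °C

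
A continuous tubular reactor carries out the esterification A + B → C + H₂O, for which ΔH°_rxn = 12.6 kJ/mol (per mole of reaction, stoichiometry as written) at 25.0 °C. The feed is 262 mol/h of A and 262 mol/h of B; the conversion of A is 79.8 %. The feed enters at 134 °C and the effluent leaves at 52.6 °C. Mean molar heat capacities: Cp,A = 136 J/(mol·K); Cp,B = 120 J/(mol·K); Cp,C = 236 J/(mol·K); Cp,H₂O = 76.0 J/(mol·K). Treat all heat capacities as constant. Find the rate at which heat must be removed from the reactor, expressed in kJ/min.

Q_out = 41.7 kJ/min

Extent of reaction ξ = 0.798 × 262 = 209.08 mol/h
Reaction term: ξ·ΔH°_rxn = 209.08 × 12.6 = 2634.4 kJ/h
Sensible, feed 134→25 °C: -7310.8 kJ/h
Outlet flows (mol/h): A 52.924, B 52.924, C 209.08, H₂O 209.08
Sensible, products 25→52.6 °C: 2174.3 kJ/h
Q = ΔH = -2502.2 kJ/h = -0.69504 kW
Heat removed = 41.703 kJ/min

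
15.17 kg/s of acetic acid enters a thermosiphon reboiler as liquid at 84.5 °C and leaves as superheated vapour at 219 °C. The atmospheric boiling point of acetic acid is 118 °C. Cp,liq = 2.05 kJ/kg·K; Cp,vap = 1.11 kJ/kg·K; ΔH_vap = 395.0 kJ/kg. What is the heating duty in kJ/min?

Q = 524000 kJ/min

liquid 84.5→118 °C: 68.675 kJ/kg
vaporisation at 118 °C: 395 kJ/kg
vapour 118→219 °C: 112.11 kJ/kg
Δh = 68.675 + 395 + 112.11 = 575.78 kJ/kg
Q = ṁ·Δh = 15.17 kg/s × 575.78 kJ/kg = 8734.7 kJ/s
|Q| = 8734.7 kW = 524080 kJ/min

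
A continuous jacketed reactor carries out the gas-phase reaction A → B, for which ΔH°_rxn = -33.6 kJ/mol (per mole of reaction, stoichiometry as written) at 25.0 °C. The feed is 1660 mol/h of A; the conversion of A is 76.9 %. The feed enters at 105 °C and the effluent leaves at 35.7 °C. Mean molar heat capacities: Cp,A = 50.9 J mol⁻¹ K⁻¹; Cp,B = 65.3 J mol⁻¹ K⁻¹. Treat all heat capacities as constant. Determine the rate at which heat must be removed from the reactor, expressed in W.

Extent of reaction ξ = 0.769 × 1660 = 1276.5 mol/h
Reaction term: ξ·ΔH°_rxn = 1276.5 × -33.6 = -42892 kJ/h
Sensible, feed 105→25 °C: -6759.5 kJ/h
Outlet flows (mol/h): A 383.46, B 1276.5
Sensible, products 25→35.7 °C: 1100.8 kJ/h
Q = ΔH = -48550 kJ/h = -13.486 kW
Heat removed = 13486 W

Q_out = 13500 W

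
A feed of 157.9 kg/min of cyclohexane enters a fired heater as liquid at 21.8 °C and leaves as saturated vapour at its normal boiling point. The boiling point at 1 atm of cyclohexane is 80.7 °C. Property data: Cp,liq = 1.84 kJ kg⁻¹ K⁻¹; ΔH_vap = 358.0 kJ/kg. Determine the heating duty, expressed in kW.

liquid 21.8→80.7 °C: 108.38 kJ/kg
vaporisation at 80.7 °C: 358 kJ/kg
Δh = 108.38 + 358 = 466.38 kJ/kg
Q = ṁ·Δh = 157.9 kg/min × 466.38 kJ/kg = 73641 kJ/min
|Q| = 1227.3 kW

Q = 1230 kW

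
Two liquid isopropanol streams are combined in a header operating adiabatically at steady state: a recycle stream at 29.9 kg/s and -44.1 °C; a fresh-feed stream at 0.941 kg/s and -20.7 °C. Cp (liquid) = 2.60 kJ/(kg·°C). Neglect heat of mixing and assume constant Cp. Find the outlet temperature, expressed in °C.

T_out = -43.4 °C

No heat crosses the boundary, so H_out = H_in.
T_out = Σ ṁᵢCp,ᵢTᵢ / Σ ṁᵢCp,ᵢ
      = -3479 / 80.187 = -43.386 °C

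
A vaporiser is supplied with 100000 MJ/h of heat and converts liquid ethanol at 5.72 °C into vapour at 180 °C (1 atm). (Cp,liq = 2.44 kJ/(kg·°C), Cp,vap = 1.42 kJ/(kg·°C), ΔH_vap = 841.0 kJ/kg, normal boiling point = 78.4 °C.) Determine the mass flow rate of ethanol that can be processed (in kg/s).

ṁ = 23.9 kg/s

Δh = 2.44×(78.4−5.72) + 841.0 + 1.42×(180−78.4) = 1162.6 kJ/kg
Q = 100000 MJ/h = 27778 kJ/s = 27778 kJ/s
ṁ = Q/Δh = 27778 / 1162.6 = 23.893 kg/s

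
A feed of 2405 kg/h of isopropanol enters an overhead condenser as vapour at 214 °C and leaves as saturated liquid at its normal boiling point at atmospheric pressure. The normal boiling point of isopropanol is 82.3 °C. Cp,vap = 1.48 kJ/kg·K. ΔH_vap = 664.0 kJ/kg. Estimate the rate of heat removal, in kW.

Q_c = 574 kW

vapour 214→82.3 °C: -194.92 kJ/kg
condensation at 82.3 °C: -664 kJ/kg
Δh = -194.92 + -664 = -858.92 kJ/kg
Q = ṁ·Δh = 2405 kg/h × -858.92 kJ/kg = -2.0657e+06 kJ/h
|Q| = 573.8 kW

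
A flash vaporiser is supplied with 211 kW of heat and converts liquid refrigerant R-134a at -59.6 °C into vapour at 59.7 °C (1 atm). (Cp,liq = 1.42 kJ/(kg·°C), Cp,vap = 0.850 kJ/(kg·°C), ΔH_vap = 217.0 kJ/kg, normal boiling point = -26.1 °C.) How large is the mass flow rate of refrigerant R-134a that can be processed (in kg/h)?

ṁ = 2250 kg/h

Δh = 1.42×(-26.1−-59.6) + 217.0 + 0.850×(59.7−-26.1) = 337.5 kJ/kg
Q = 211 kW = 211 kJ/s = 759600 kJ/h
ṁ = Q/Δh = 759600 / 337.5 = 2250.7 kg/h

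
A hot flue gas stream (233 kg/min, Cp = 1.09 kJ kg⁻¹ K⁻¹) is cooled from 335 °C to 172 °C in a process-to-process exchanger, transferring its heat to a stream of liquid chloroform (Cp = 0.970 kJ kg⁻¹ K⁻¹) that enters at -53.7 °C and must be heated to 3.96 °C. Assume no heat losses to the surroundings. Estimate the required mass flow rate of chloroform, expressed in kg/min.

Heat released by hot stream: Q = 233 × 1.09 × (335 − 172) = 41397 kJ/min
Energy balance on cold side (adiabatic exchanger): Q = ṁ_c·Cp_c·(T_c,out − T_c,in)
ṁ_c = 41397 / [0.970 × (3.96 − -53.7)] = 740.16 kg/min

ṁ_c = 740 kg/min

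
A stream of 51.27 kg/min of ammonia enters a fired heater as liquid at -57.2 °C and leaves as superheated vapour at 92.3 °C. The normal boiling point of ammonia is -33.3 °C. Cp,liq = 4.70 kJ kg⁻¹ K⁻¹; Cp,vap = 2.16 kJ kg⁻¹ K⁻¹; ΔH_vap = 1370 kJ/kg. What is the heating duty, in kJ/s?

liquid -57.2→-33.3 °C: 112.33 kJ/kg
vaporisation at -33.3 °C: 1370 kJ/kg
vapour -33.3→92.3 °C: 271.3 kJ/kg
Δh = 112.33 + 1370 + 271.3 = 1753.6 kJ/kg
Q = ṁ·Δh = 51.27 kg/min × 1753.6 kJ/kg = 89908 kJ/min
|Q| = 1498.5 kW

Q = 1500 kJ/s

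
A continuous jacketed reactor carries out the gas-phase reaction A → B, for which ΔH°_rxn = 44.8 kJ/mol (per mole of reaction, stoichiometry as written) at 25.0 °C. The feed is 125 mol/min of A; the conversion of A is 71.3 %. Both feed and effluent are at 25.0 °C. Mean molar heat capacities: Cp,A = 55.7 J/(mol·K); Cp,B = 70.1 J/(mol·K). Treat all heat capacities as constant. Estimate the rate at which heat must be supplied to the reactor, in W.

Q_in = 66500 W

Extent of reaction ξ = 0.713 × 125 = 89.125 mol/min
Reaction term: ξ·ΔH°_rxn = 89.125 × 44.8 = 3992.8 kJ/min
Q = ΔH = 3992.8 kJ/min = 66.547 kW
Heat supplied = 66547 W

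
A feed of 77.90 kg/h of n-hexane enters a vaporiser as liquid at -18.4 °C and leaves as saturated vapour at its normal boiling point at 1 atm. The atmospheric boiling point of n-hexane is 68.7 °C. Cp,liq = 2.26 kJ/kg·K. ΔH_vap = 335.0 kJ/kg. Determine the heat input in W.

Q = 11500 W

liquid -18.4→68.7 °C: 196.85 kJ/kg
vaporisation at 68.7 °C: 335 kJ/kg
Δh = 196.85 + 335 = 531.85 kJ/kg
Q = ṁ·Δh = 77.90 kg/h × 531.85 kJ/kg = 41431 kJ/h
|Q| = 11.509 kW = 11509 W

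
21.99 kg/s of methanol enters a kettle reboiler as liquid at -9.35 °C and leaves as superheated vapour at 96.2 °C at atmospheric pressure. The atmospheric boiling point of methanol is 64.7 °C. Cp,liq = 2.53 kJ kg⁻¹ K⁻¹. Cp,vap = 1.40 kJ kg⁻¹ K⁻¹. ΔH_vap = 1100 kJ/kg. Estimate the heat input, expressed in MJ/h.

Q = 105000 MJ/h

liquid -9.35→64.7 °C: 187.35 kJ/kg
vaporisation at 64.7 °C: 1100 kJ/kg
vapour 64.7→96.2 °C: 44.1 kJ/kg
Δh = 187.35 + 1100 + 44.1 = 1331.4 kJ/kg
Q = ṁ·Δh = 21.99 kg/s × 1331.4 kJ/kg = 29279 kJ/s
|Q| = 29279 kW = 105400 MJ/h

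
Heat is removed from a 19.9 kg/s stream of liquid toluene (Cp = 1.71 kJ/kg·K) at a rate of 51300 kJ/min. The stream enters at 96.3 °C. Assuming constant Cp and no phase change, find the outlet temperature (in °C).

Q = 51300 kJ/min = 855 kJ/s
ΔT = Q/(ṁ·Cp) = 855/(19.9×1.71) = 25.126 K
T_out = 96.3 − 25.126 = 71.174 °C

T_out = 71.2 °C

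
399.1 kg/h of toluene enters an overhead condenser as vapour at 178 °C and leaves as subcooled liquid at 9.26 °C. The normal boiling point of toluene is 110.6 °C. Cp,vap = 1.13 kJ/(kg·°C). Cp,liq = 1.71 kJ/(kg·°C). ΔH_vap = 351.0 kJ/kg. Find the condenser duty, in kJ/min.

vapour 178→110.6 °C: -76.162 kJ/kg
condensation at 110.6 °C: -351 kJ/kg
liquid 110.6→9.26 °C: -173.29 kJ/kg
Δh = -76.162 + -351 + -173.29 = -600.45 kJ/kg
Q = ṁ·Δh = 399.1 kg/h × -600.45 kJ/kg = -239640 kJ/h
|Q| = 66.567 kW = 3994 kJ/min

Q_c = 3990 kJ/min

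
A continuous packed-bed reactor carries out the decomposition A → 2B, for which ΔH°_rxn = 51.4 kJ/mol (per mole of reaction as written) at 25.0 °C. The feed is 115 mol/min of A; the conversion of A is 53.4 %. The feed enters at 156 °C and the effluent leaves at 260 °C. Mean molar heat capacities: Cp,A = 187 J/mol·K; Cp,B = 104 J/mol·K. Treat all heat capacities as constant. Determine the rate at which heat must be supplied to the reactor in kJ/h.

Q_in = 342000 kJ/h

Extent of reaction ξ = 0.534 × 115 = 61.41 mol/min
Reaction term: ξ·ΔH°_rxn = 61.41 × 51.4 = 3156.5 kJ/min
Sensible, feed 156→25 °C: -2817.2 kJ/min
Outlet flows (mol/min): A 53.59, B 122.82
Sensible, products 25→260 °C: 5356.7 kJ/min
Q = ΔH = 5696.1 kJ/min = 94.934 kW
Heat supplied = 341760 kJ/h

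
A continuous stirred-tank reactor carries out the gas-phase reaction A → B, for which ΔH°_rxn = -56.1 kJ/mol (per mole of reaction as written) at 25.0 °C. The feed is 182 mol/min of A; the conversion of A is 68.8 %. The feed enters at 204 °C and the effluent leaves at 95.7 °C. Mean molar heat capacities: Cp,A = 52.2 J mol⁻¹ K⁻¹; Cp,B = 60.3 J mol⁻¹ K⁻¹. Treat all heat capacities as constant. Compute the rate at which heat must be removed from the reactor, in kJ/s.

Q_out = 133 kJ/s

Extent of reaction ξ = 0.688 × 182 = 125.22 mol/min
Reaction term: ξ·ΔH°_rxn = 125.22 × -56.1 = -7024.6 kJ/min
Sensible, feed 204→25 °C: -1700.6 kJ/min
Outlet flows (mol/min): A 56.784, B 125.22
Sensible, products 25→95.7 °C: 743.39 kJ/min
Q = ΔH = -7981.8 kJ/min = -133.03 kW
Heat removed = 133.03 kJ/s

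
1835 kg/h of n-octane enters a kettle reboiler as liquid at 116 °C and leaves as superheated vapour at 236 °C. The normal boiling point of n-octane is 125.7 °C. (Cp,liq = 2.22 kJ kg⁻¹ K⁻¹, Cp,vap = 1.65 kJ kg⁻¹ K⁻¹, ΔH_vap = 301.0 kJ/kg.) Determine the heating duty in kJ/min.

Q = 15400 kJ/min

liquid 116→125.7 °C: 21.534 kJ/kg
vaporisation at 125.7 °C: 301 kJ/kg
vapour 125.7→236 °C: 181.99 kJ/kg
Δh = 21.534 + 301 + 181.99 = 504.53 kJ/kg
Q = ṁ·Δh = 1835 kg/h × 504.53 kJ/kg = 925810 kJ/h
|Q| = 257.17 kW = 15430 kJ/min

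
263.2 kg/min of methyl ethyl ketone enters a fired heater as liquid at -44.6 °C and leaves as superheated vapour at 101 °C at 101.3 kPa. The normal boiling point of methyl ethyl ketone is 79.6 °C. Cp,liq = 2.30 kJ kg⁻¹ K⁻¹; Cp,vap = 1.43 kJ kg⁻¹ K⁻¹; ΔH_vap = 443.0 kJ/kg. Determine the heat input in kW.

Q = 3330 kW

liquid -44.6→79.6 °C: 285.66 kJ/kg
vaporisation at 79.6 °C: 443 kJ/kg
vapour 79.6→101 °C: 30.602 kJ/kg
Δh = 285.66 + 443 + 30.602 = 759.26 kJ/kg
Q = ṁ·Δh = 263.2 kg/min × 759.26 kJ/kg = 199840 kJ/min
|Q| = 3330.6 kW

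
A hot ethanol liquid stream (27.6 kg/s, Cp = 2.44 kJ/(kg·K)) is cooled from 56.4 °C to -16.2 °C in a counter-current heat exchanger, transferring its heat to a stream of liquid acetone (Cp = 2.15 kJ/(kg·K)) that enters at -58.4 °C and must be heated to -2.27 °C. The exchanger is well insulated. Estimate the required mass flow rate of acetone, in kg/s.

Heat released by hot stream: Q = 27.6 × 2.44 × (56.4 − -16.2) = 4889.2 kJ/s
Energy balance on cold side (adiabatic exchanger): Q = ṁ_c·Cp_c·(T_c,out − T_c,in)
ṁ_c = 4889.2 / [2.15 × (-2.27 − -58.4)] = 40.514 kg/s

ṁ_c = 40.5 kg/s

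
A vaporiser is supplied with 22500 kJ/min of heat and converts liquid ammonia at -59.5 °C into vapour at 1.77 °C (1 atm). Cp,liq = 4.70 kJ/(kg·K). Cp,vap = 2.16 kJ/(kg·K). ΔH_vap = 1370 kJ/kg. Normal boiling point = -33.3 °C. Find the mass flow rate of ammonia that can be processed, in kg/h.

ṁ = 860 kg/h

Δh = 4.70×(-33.3−-59.5) + 1370 + 2.16×(1.77−-33.3) = 1568.9 kJ/kg
Q = 22500 kJ/min = 375 kJ/s = 1.35e+06 kJ/h
ṁ = Q/Δh = 1.35e+06 / 1568.9 = 860.48 kg/h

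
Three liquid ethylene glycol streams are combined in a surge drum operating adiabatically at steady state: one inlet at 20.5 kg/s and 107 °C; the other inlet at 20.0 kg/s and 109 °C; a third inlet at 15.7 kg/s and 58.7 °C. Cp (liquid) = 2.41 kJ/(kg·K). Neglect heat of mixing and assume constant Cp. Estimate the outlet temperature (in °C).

No heat crosses the boundary, so H_out = H_in.
T_out = Σ ṁᵢCp,ᵢTᵢ / Σ ṁᵢCp,ᵢ
      = 12761 / 135.44 = 94.219 °C

T_out = 94.2 °C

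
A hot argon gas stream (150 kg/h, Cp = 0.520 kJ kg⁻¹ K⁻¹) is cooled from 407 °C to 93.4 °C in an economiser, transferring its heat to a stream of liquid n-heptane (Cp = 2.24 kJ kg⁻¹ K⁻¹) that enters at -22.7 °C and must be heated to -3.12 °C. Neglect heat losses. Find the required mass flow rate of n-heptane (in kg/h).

ṁ_c = 558 kg/h

Heat released by hot stream: Q = 150 × 0.520 × (407 − 93.4) = 24461 kJ/h
Energy balance on cold side (adiabatic exchanger): Q = ṁ_c·Cp_c·(T_c,out − T_c,in)
ṁ_c = 24461 / [2.24 × (-3.12 − -22.7)] = 557.71 kg/h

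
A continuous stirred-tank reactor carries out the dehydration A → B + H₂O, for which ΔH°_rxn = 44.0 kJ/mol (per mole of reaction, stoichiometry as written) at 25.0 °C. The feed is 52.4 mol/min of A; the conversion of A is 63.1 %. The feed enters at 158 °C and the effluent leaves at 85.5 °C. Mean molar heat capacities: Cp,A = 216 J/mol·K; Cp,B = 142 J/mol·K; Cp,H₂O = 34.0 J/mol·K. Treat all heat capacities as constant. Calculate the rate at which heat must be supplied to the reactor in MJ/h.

Q_in = 33.3 MJ/h

Extent of reaction ξ = 0.631 × 52.4 = 33.064 mol/min
Reaction term: ξ·ΔH°_rxn = 33.064 × 44.0 = 1454.8 kJ/min
Sensible, feed 158→25 °C: -1505.3 kJ/min
Outlet flows (mol/min): A 19.336, B 33.064, H₂O 33.064
Sensible, products 25→85.5 °C: 604.75 kJ/min
Q = ΔH = 554.23 kJ/min = 9.2372 kW
Heat supplied = 33.254 MJ/h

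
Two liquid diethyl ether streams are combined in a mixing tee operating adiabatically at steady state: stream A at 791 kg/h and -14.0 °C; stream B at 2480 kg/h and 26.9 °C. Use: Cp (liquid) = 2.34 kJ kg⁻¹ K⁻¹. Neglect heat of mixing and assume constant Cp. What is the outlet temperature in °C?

Adiabatic, steady state ⇒ Σ ṁᵢCp,ᵢ(T_out − Tᵢ) = 0
T_out = Σ ṁᵢCp,ᵢTᵢ / Σ ṁᵢCp,ᵢ
      = 130190 / 7654.1 = 17.009 °C

T_out = 17.0 °C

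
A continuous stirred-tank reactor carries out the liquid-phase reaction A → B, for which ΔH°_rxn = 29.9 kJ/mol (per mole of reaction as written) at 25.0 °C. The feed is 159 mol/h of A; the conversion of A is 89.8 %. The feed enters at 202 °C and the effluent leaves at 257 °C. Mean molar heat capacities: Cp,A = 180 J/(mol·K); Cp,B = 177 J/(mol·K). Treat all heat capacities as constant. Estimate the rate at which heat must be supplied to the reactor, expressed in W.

Extent of reaction ξ = 0.898 × 159 = 142.78 mol/h
Reaction term: ξ·ΔH°_rxn = 142.78 × 29.9 = 4269.2 kJ/h
Sensible, feed 202→25 °C: -5065.7 kJ/h
Outlet flows (mol/h): A 16.218, B 142.78
Sensible, products 25→257 °C: 6540.5 kJ/h
Q = ΔH = 5743.9 kJ/h = 1.5955 kW
Heat supplied = 1595.5 W

Q_in = 1600 W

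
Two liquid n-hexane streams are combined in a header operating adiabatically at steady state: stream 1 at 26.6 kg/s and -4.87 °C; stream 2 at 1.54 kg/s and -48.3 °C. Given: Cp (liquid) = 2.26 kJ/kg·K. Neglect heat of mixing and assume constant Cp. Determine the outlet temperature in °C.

T_out = -7.25 °C

No heat crosses the boundary, so H_out = H_in.
T_out = Σ ṁᵢCp,ᵢTᵢ / Σ ṁᵢCp,ᵢ
      = -460.87 / 63.596 = -7.2468 °C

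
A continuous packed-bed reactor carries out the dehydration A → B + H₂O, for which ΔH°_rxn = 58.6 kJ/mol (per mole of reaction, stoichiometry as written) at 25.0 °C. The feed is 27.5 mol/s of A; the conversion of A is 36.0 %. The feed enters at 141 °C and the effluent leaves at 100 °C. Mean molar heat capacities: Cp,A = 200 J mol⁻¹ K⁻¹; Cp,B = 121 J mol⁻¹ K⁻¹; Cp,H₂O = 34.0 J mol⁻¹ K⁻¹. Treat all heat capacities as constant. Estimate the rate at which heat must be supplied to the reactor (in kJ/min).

Q_in = 19300 kJ/min

Extent of reaction ξ = 0.360 × 27.5 = 9.9 mol/s
Reaction term: ξ·ΔH°_rxn = 9.9 × 58.6 = 580.14 kJ/s
Sensible, feed 141→25 °C: -638 kJ/s
Outlet flows (mol/s): A 17.6, B 9.9, H₂O 9.9
Sensible, products 25→100 °C: 379.09 kJ/s
Q = ΔH = 321.23 kJ/s = 321.23 kW
Heat supplied = 19274 kJ/min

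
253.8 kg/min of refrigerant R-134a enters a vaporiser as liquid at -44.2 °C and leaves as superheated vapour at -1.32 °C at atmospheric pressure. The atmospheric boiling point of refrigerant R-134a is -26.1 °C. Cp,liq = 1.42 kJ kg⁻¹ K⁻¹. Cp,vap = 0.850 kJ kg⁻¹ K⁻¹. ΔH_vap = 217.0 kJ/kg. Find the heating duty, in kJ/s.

Q = 1120 kJ/s

liquid -44.2→-26.1 °C: 25.702 kJ/kg
vaporisation at -26.1 °C: 217 kJ/kg
vapour -26.1→-1.32 °C: 21.063 kJ/kg
Δh = 25.702 + 217 + 21.063 = 263.76 kJ/kg
Q = ṁ·Δh = 253.8 kg/min × 263.76 kJ/kg = 66944 kJ/min
|Q| = 1115.7 kW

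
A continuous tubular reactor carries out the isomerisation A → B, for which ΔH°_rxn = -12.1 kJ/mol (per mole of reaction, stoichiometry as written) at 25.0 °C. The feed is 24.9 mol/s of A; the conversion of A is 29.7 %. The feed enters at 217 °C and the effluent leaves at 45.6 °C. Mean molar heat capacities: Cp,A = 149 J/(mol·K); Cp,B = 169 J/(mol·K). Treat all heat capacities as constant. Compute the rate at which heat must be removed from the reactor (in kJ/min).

Q_out = 43300 kJ/min

Extent of reaction ξ = 0.297 × 24.9 = 7.3953 mol/s
Reaction term: ξ·ΔH°_rxn = 7.3953 × -12.1 = -89.483 kJ/s
Sensible, feed 217→25 °C: -712.34 kJ/s
Outlet flows (mol/s): A 17.505, B 7.3953
Sensible, products 25→45.6 °C: 79.475 kJ/s
Q = ΔH = -722.35 kJ/s = -722.35 kW
Heat removed = 43341 kJ/min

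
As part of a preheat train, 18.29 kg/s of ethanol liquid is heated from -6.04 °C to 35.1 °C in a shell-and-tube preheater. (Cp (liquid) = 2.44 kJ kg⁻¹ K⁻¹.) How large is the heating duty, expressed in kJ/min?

Q = ṁ·Cp·ΔT = 18.29 × 2.44 × (35.1 − -6.04) = 1836 kJ/s
Heating duty = 110160 kJ/min

Q = 110000 kJ/min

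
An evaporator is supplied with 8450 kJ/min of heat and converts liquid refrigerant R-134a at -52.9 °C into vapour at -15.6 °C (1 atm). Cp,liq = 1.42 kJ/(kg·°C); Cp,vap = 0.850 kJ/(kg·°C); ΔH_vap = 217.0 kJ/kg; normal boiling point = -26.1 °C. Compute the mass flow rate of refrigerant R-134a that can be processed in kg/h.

ṁ = 1920 kg/h

Δh = 1.42×(-26.1−-52.9) + 217.0 + 0.850×(-15.6−-26.1) = 263.98 kJ/kg
Q = 8450 kJ/min = 140.83 kJ/s = 507000 kJ/h
ṁ = Q/Δh = 507000 / 263.98 = 1920.6 kg/h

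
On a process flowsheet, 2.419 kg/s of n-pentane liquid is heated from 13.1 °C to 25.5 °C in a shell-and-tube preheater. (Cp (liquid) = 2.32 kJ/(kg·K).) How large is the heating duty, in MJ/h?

Q = 251 MJ/h

Q = ṁ·Cp·ΔT = 2.419 × 2.32 × (25.5 − 13.1) = 69.59 kJ/s
Heating duty = 250.52 MJ/h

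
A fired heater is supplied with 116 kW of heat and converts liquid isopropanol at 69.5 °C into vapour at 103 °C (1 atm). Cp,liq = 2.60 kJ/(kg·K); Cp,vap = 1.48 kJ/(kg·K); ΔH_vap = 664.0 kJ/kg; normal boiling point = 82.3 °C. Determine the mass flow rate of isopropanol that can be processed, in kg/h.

ṁ = 574 kg/h

Δh = 2.60×(82.3−69.5) + 664.0 + 1.48×(103−82.3) = 727.92 kJ/kg
Q = 116 kW = 116 kJ/s = 417600 kJ/h
ṁ = Q/Δh = 417600 / 727.92 = 573.69 kg/h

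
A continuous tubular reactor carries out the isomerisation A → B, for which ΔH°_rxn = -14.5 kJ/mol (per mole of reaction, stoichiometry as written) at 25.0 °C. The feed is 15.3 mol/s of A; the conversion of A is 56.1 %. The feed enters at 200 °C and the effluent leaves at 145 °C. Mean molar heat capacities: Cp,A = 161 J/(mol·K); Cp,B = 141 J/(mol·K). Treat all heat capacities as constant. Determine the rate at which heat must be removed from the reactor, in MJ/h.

Extent of reaction ξ = 0.561 × 15.3 = 8.5833 mol/s
Reaction term: ξ·ΔH°_rxn = 8.5833 × -14.5 = -124.46 kJ/s
Sensible, feed 200→25 °C: -431.08 kJ/s
Outlet flows (mol/s): A 6.7167, B 8.5833
Sensible, products 25→145 °C: 275 kJ/s
Q = ΔH = -280.54 kJ/s = -280.54 kW
Heat removed = 1009.9 MJ/h

Q_out = 1010 MJ/h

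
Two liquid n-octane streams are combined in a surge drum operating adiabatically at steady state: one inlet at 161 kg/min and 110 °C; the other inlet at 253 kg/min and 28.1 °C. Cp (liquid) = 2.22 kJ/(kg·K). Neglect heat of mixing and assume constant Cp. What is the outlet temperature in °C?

Energy balance with Q = 0: Σ ṁᵢCp,ᵢ(T_out − Tᵢ) = 0
Σ ṁᵢCp,ᵢTᵢ = 161×2.22×110 + 253×2.22×28.1 = 55099
Σ ṁᵢCp,ᵢ = 161×2.22 + 253×2.22 = 919.08
T_out = 55099 / 919.08 = 59.95 °C

T_out = 59.9 °C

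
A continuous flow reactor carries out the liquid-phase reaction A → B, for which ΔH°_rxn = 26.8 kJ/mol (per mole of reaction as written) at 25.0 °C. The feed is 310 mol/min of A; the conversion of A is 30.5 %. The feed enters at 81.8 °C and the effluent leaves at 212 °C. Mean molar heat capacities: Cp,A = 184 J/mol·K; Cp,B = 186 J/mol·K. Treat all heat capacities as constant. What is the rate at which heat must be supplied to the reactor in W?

Q_in = 167000 W

Extent of reaction ξ = 0.305 × 310 = 94.55 mol/min
Reaction term: ξ·ΔH°_rxn = 94.55 × 26.8 = 2533.9 kJ/min
Sensible, feed 81.8→25 °C: -3239.9 kJ/min
Outlet flows (mol/min): A 215.45, B 94.55
Sensible, products 25→212 °C: 10702 kJ/min
Q = ΔH = 9995.9 kJ/min = 166.6 kW
Heat supplied = 166600 W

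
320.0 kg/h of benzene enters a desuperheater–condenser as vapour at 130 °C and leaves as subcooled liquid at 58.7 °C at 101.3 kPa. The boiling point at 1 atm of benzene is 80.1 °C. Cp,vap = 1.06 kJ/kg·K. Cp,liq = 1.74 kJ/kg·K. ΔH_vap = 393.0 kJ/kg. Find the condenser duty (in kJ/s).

vapour 130→80.1 °C: -52.894 kJ/kg
condensation at 80.1 °C: -393 kJ/kg
liquid 80.1→58.7 °C: -37.236 kJ/kg
Δh = -52.894 + -393 + -37.236 = -483.13 kJ/kg
Q = ṁ·Δh = 320.0 kg/h × -483.13 kJ/kg = -154600 kJ/h
|Q| = 42.945 kW

Q_c = 42.9 kJ/s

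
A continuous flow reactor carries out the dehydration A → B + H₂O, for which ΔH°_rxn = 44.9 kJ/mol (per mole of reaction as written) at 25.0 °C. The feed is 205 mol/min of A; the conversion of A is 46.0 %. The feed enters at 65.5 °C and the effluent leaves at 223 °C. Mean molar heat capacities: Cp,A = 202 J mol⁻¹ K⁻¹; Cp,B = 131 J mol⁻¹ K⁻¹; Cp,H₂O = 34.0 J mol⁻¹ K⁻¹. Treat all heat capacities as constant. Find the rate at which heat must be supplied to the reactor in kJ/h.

Extent of reaction ξ = 0.460 × 205 = 94.3 mol/min
Reaction term: ξ·ΔH°_rxn = 94.3 × 44.9 = 4234.1 kJ/min
Sensible, feed 65.5→25 °C: -1677.1 kJ/min
Outlet flows (mol/min): A 110.7, B 94.3, H₂O 94.3
Sensible, products 25→223 °C: 7508.3 kJ/min
Q = ΔH = 10065 kJ/min = 167.76 kW
Heat supplied = 603920 kJ/h

Q_in = 604000 kJ/h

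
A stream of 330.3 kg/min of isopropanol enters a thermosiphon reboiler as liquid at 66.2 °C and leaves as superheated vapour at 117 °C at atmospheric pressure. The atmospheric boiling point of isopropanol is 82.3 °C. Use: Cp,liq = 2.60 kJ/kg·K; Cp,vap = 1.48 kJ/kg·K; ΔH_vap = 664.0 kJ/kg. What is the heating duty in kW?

Q = 4170 kW

liquid 66.2→82.3 °C: 41.86 kJ/kg
vaporisation at 82.3 °C: 664 kJ/kg
vapour 82.3→117 °C: 51.356 kJ/kg
Δh = 41.86 + 664 + 51.356 = 757.22 kJ/kg
Q = ṁ·Δh = 330.3 kg/min × 757.22 kJ/kg = 250110 kJ/min
|Q| = 4168.5 kW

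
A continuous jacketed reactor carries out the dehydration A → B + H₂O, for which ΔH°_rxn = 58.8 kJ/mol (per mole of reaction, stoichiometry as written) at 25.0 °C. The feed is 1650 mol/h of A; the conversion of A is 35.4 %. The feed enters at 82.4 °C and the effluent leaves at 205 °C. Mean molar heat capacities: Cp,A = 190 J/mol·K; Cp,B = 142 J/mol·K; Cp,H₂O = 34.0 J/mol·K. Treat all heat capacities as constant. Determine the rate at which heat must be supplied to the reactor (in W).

Extent of reaction ξ = 0.354 × 1650 = 584.1 mol/h
Reaction term: ξ·ΔH°_rxn = 584.1 × 58.8 = 34345 kJ/h
Sensible, feed 82.4→25 °C: -17995 kJ/h
Outlet flows (mol/h): A 1065.9, B 584.1, H₂O 584.1
Sensible, products 25→205 °C: 54958 kJ/h
Q = ΔH = 71308 kJ/h = 19.808 kW
Heat supplied = 19808 W

Q_in = 19800 W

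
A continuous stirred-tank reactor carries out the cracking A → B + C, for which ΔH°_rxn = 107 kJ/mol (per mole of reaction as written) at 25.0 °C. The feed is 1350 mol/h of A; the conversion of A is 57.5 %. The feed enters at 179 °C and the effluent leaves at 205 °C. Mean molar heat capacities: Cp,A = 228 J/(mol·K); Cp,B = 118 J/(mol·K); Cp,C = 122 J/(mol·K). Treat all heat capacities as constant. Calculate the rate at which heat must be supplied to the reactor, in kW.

Q_in = 25.8 kW

Extent of reaction ξ = 0.575 × 1350 = 776.25 mol/h
Reaction term: ξ·ΔH°_rxn = 776.25 × 107 = 83059 kJ/h
Sensible, feed 179→25 °C: -47401 kJ/h
Outlet flows (mol/h): A 573.75, B 776.25, C 776.25
Sensible, products 25→205 °C: 57081 kJ/h
Q = ΔH = 92738 kJ/h = 25.761 kW
Heat supplied = 25.761 kW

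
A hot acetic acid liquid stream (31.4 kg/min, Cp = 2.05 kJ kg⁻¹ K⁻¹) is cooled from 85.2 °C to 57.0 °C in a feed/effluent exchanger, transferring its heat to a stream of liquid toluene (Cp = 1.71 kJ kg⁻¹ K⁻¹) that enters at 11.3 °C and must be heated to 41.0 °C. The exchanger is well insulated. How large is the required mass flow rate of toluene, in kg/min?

Heat released by hot stream: Q = 31.4 × 2.05 × (85.2 − 57.0) = 1815.2 kJ/min
Energy balance on cold side (adiabatic exchanger): Q = ṁ_c·Cp_c·(T_c,out − T_c,in)
ṁ_c = 1815.2 / [1.71 × (41.0 − 11.3)] = 35.742 kg/min

ṁ_c = 35.7 kg/min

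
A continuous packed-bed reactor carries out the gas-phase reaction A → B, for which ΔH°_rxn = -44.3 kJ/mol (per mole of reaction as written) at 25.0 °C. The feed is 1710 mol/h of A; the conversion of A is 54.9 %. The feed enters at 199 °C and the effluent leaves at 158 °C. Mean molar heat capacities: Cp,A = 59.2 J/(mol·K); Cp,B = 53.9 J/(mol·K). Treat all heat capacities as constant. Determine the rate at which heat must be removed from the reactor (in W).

Q_out = 12900 W

Extent of reaction ξ = 0.549 × 1710 = 938.79 mol/h
Reaction term: ξ·ΔH°_rxn = 938.79 × -44.3 = -41588 kJ/h
Sensible, feed 199→25 °C: -17614 kJ/h
Outlet flows (mol/h): A 771.21, B 938.79
Sensible, products 25→158 °C: 12802 kJ/h
Q = ΔH = -46401 kJ/h = -12.889 kW
Heat removed = 12889 W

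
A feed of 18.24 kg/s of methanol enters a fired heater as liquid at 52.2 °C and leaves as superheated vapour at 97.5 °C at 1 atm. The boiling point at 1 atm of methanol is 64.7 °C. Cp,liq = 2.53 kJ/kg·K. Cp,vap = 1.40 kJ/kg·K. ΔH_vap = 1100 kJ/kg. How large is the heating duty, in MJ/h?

Q = 77300 MJ/h

liquid 52.2→64.7 °C: 31.625 kJ/kg
vaporisation at 64.7 °C: 1100 kJ/kg
vapour 64.7→97.5 °C: 45.92 kJ/kg
Δh = 31.625 + 1100 + 45.92 = 1177.5 kJ/kg
Q = ṁ·Δh = 18.24 kg/s × 1177.5 kJ/kg = 21478 kJ/s
|Q| = 21478 kW = 77322 MJ/h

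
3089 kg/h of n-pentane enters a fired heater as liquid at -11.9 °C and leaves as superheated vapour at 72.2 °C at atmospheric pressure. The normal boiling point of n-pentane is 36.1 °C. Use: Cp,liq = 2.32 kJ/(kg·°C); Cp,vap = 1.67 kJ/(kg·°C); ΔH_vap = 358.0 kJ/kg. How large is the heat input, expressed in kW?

liquid -11.9→36.1 °C: 111.36 kJ/kg
vaporisation at 36.1 °C: 358 kJ/kg
vapour 36.1→72.2 °C: 60.287 kJ/kg
Δh = 111.36 + 358 + 60.287 = 529.65 kJ/kg
Q = ṁ·Δh = 3089 kg/h × 529.65 kJ/kg = 1.6361e+06 kJ/h
|Q| = 454.47 kW

Q = 454 kW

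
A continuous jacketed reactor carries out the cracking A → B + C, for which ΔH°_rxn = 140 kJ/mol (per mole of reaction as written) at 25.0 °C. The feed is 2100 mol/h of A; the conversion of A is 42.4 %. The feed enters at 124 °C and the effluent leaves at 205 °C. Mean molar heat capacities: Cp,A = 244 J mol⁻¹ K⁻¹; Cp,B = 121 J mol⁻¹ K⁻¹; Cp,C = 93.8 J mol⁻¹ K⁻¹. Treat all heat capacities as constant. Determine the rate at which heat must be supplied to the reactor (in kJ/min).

Q_in = 2690 kJ/min

Extent of reaction ξ = 0.424 × 2100 = 890.4 mol/h
Reaction term: ξ·ΔH°_rxn = 890.4 × 140 = 124660 kJ/h
Sensible, feed 124→25 °C: -50728 kJ/h
Outlet flows (mol/h): A 1209.6, B 890.4, C 890.4
Sensible, products 25→205 °C: 87552 kJ/h
Q = ΔH = 161480 kJ/h = 44.856 kW
Heat supplied = 2691.3 kJ/min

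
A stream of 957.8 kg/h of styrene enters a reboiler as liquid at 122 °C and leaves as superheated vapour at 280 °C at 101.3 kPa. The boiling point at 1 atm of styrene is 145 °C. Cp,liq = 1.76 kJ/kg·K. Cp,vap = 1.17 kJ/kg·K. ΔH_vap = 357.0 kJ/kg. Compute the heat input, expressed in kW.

Q = 148 kW

liquid 122→145 °C: 40.48 kJ/kg
vaporisation at 145 °C: 357 kJ/kg
vapour 145→280 °C: 157.95 kJ/kg
Δh = 40.48 + 357 + 157.95 = 555.43 kJ/kg
Q = ṁ·Δh = 957.8 kg/h × 555.43 kJ/kg = 531990 kJ/h
|Q| = 147.78 kW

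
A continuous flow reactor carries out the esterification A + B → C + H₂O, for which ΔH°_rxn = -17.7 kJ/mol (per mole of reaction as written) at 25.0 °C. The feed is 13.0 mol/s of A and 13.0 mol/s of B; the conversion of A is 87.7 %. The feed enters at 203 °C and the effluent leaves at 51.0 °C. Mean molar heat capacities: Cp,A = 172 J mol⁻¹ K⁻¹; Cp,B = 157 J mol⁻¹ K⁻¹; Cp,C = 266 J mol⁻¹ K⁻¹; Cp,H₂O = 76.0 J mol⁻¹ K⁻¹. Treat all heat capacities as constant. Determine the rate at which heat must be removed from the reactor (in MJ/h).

Extent of reaction ξ = 0.877 × 13.0 = 11.401 mol/s
Reaction term: ξ·ΔH°_rxn = 11.401 × -17.7 = -201.8 kJ/s
Sensible, feed 203→25 °C: -761.31 kJ/s
Outlet flows (mol/s): A 1.599, B 1.599, C 11.401, H₂O 11.401
Sensible, products 25→51.0 °C: 115.06 kJ/s
Q = ΔH = -848.05 kJ/s = -848.05 kW
Heat removed = 3053 MJ/h

Q_out = 3050 MJ/h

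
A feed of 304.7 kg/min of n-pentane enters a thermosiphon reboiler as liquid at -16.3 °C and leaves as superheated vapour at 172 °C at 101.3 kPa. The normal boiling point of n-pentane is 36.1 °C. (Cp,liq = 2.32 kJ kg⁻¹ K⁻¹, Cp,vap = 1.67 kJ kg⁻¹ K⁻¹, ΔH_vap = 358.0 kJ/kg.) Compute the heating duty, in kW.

Q = 3590 kW

liquid -16.3→36.1 °C: 121.57 kJ/kg
vaporisation at 36.1 °C: 358 kJ/kg
vapour 36.1→172 °C: 226.95 kJ/kg
Δh = 121.57 + 358 + 226.95 = 706.52 kJ/kg
Q = ṁ·Δh = 304.7 kg/min × 706.52 kJ/kg = 215280 kJ/min
|Q| = 3587.9 kW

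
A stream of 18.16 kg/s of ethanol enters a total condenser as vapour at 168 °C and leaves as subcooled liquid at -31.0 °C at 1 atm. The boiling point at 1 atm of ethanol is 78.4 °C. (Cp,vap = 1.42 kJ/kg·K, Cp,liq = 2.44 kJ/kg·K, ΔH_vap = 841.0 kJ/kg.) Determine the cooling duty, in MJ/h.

Q_c = 80800 MJ/h

vapour 168→78.4 °C: -127.23 kJ/kg
condensation at 78.4 °C: -841 kJ/kg
liquid 78.4→-31.0 °C: -266.94 kJ/kg
Δh = -127.23 + -841 + -266.94 = -1235.2 kJ/kg
Q = ṁ·Δh = 18.16 kg/s × -1235.2 kJ/kg = -22431 kJ/s
|Q| = 22431 kW = 80750 MJ/h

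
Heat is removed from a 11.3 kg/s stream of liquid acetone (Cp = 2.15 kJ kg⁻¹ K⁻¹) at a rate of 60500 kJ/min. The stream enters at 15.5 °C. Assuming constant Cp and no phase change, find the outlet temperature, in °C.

Q = 60500 kJ/min = 1008.3 kJ/s
ΔT = Q/(ṁ·Cp) = 1008.3/(11.3×2.15) = 41.504 K
T_out = 15.5 − 41.504 = -26.004 °C

T_out = -26.0 °C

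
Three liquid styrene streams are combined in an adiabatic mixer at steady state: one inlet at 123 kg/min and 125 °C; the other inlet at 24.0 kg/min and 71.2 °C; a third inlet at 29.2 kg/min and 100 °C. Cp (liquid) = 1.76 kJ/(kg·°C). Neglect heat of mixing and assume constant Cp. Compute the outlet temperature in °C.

Energy balance with Q = 0: Σ ṁᵢCp,ᵢ(T_out − Tᵢ) = 0
Σ ṁᵢCp,ᵢTᵢ = 123×1.76×125 + 24.0×1.76×71.2 + 29.2×1.76×100 = 35207
Σ ṁᵢCp,ᵢ = 123×1.76 + 24.0×1.76 + 29.2×1.76 = 310.11
T_out = 35207 / 310.11 = 113.53 °C

T_out = 114 °C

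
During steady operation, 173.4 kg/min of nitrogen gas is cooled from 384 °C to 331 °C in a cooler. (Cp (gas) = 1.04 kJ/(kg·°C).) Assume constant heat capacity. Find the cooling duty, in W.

Q_c = 159000 W

Q = ṁ·Cp·ΔT = 173.4 × 1.04 × (331 − 384) = -9557.8 kJ/min
Converting: 9557.8 / 60 s = 159.3 kW
Cooling duty = 159300 W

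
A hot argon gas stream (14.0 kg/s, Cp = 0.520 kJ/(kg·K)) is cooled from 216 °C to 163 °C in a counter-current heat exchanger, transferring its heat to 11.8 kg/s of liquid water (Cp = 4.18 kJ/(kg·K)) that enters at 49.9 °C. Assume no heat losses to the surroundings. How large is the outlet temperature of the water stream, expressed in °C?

Heat released by hot stream: Q = 14.0 × 0.520 × (216 − 163) = 385.84 kJ/s
Energy balance on cold side (adiabatic exchanger): Q = ṁ_c·Cp_c·(T_c,out − T_c,in)
T_c,out = 49.9 + 385.84/(11.8 × 4.18) = 57.723 °C

T_c,out = 57.7 °C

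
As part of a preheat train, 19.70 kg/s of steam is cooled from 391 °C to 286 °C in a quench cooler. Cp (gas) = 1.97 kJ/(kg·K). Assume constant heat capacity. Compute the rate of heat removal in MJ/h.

Q_c = 14700 MJ/h

Q = ṁ·Cp·ΔT = 19.70 × 1.97 × (286 − 391) = -4074.9 kJ/s
Cooling duty = 14670 MJ/h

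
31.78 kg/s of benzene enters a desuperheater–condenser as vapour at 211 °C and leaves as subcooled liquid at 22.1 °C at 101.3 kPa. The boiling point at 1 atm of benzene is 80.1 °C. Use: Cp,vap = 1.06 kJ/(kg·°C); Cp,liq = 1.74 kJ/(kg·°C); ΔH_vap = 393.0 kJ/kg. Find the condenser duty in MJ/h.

Q_c = 72400 MJ/h

vapour 211→80.1 °C: -138.75 kJ/kg
condensation at 80.1 °C: -393 kJ/kg
liquid 80.1→22.1 °C: -100.92 kJ/kg
Δh = -138.75 + -393 + -100.92 = -632.67 kJ/kg
Q = ṁ·Δh = 31.78 kg/s × -632.67 kJ/kg = -20106 kJ/s
|Q| = 20106 kW = 72383 MJ/h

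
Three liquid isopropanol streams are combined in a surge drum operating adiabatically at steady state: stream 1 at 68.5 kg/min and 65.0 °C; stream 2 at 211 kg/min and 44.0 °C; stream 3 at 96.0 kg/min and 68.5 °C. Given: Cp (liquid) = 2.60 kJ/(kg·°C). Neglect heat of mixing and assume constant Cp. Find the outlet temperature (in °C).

T_out = 54.1 °C

Adiabatic, steady state ⇒ Σ ṁᵢCp,ᵢ(T_out − Tᵢ) = 0
Σ ṁᵢCp,ᵢTᵢ = 68.5×2.60×65.0 + 211×2.60×44.0 + 96.0×2.60×68.5 = 52812
Σ ṁᵢCp,ᵢ = 68.5×2.60 + 211×2.60 + 96.0×2.60 = 976.3
T_out = 52812 / 976.3 = 54.095 °C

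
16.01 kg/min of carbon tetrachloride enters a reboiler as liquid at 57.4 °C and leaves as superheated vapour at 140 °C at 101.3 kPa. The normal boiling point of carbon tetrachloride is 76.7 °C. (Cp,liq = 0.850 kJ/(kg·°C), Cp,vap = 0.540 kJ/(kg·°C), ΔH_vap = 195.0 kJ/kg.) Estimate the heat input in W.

liquid 57.4→76.7 °C: 16.405 kJ/kg
vaporisation at 76.7 °C: 195 kJ/kg
vapour 76.7→140 °C: 34.182 kJ/kg
Δh = 16.405 + 195 + 34.182 = 245.59 kJ/kg
Q = ṁ·Δh = 16.01 kg/min × 245.59 kJ/kg = 3931.8 kJ/min
|Q| = 65.531 kW = 65531 W

Q = 65500 W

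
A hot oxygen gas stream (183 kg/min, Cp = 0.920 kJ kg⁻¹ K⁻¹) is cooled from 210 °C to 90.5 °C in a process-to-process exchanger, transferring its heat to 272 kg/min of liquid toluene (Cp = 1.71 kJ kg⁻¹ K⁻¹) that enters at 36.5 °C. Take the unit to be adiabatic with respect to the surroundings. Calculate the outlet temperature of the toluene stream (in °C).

T_c,out = 79.8 °C

Heat released by hot stream: Q = 183 × 0.920 × (210 − 90.5) = 20119 kJ/min
Energy balance on cold side (adiabatic exchanger): Q = ṁ_c·Cp_c·(T_c,out − T_c,in)
T_c,out = 36.5 + 20119/(272 × 1.71) = 79.756 °C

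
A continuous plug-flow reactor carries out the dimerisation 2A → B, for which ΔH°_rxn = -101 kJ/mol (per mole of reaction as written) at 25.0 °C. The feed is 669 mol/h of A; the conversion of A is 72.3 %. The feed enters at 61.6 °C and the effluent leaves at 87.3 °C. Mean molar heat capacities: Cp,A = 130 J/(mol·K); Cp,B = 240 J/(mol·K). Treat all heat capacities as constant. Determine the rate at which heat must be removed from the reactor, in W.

Extent of reaction ξ = 0.723 × 669 / 2 = 241.84 mol/h
Reaction term: ξ·ΔH°_rxn = 241.84 × -101 = -24426 kJ/h
Sensible, feed 61.6→25 °C: -3183.1 kJ/h
Outlet flows (mol/h): A 185.31, B 241.84
Sensible, products 25→87.3 °C: 5116.9 kJ/h
Q = ΔH = -22492 kJ/h = -6.2479 kW
Heat removed = 6247.9 W

Q_out = 6250 W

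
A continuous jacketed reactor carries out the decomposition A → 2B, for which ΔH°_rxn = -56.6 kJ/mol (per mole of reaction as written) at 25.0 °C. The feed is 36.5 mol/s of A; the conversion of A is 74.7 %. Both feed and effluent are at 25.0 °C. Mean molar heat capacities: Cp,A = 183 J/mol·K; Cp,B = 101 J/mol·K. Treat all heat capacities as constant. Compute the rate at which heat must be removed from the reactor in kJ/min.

Extent of reaction ξ = 0.747 × 36.5 = 27.265 mol/s
Reaction term: ξ·ΔH°_rxn = 27.265 × -56.6 = -1543.2 kJ/s
Q = ΔH = -1543.2 kJ/s = -1543.2 kW
Heat removed = 92594 kJ/min

Q_out = 92600 kJ/min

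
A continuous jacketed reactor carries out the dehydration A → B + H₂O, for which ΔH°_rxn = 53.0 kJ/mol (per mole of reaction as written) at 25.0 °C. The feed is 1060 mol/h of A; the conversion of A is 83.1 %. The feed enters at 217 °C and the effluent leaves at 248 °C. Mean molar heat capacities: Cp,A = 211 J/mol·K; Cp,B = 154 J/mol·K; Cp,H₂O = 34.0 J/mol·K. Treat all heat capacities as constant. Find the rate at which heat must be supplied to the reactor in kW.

Q_in = 13.6 kW

Extent of reaction ξ = 0.831 × 1060 = 880.86 mol/h
Reaction term: ξ·ΔH°_rxn = 880.86 × 53.0 = 46686 kJ/h
Sensible, feed 217→25 °C: -42943 kJ/h
Outlet flows (mol/h): A 179.14, B 880.86, H₂O 880.86
Sensible, products 25→248 °C: 45358 kJ/h
Q = ΔH = 49101 kJ/h = 13.639 kW
Heat supplied = 13.639 kW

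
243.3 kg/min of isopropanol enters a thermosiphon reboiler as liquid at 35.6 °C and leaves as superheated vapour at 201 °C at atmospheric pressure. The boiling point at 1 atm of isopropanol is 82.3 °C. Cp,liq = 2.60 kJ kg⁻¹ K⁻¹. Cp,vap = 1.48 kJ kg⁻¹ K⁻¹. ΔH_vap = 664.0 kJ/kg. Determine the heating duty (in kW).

Q = 3900 kW

liquid 35.6→82.3 °C: 121.42 kJ/kg
vaporisation at 82.3 °C: 664 kJ/kg
vapour 82.3→201 °C: 175.68 kJ/kg
Δh = 121.42 + 664 + 175.68 = 961.1 kJ/kg
Q = ṁ·Δh = 243.3 kg/min × 961.1 kJ/kg = 233830 kJ/min
|Q| = 3897.2 kW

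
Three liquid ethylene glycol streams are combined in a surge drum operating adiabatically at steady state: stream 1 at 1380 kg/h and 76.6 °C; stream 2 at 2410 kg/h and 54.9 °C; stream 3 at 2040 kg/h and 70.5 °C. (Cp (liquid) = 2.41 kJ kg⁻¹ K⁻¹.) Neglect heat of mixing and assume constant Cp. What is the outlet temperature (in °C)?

Adiabatic, steady state ⇒ Σ ṁᵢCp,ᵢ(T_out − Tᵢ) = 0
T_out = Σ ṁᵢCp,ᵢTᵢ / Σ ṁᵢCp,ᵢ
      = 920230 / 14050 = 65.495 °C

T_out = 65.5 °C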